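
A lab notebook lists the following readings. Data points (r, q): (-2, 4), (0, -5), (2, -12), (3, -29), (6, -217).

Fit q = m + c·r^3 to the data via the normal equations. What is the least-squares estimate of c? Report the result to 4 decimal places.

Compute the Gram sums: Σ1 = 5, Σr^3 = 243, Σr^3·r^3 = 47513.
For Xᵀq: Σq = -259, Σr^3·q = -47783.
Eliminating c: 47513·(row 1) − 243·(row 2) gives 178516·m = 47513·(-259) − 243·(-47783) = -694598, so m = -347299/89258.
Then c = ((-47783) − 243·(-347299/89258))/47513 = -87989/89258.

c = -0.9858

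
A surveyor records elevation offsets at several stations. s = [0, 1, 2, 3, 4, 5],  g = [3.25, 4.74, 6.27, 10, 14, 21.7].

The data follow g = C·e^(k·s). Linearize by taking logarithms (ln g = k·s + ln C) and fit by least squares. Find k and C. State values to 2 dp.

Linearized form: ln g = k·s + ln C. From the 6 transformed points,
Σs = 15.0000, Σ(s)² = 55.0000, Σln g = 12.5894, Σs·ln g = 38.0781.
Equations: 55.0000·k + 15.0000·ln C = 38.0781;  15.0000·k + 6·ln C = 12.5894.
Solving (det = 105.0000): k = 0.37740, ln C = 1.15473, so C = exp(1.15473) = 3.17315.

k = 0.38, C = 3.17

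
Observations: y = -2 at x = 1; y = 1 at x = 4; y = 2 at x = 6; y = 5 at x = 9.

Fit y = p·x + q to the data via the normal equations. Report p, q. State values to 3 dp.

Forming MᵀM = [[134, 20]; [20, 4]] and Mᵀy = [59, 6]ᵀ gives MᵀM·[p, q]ᵀ = Mᵀy.
Eliminating q: 4·(row 1) − 20·(row 2) gives 136·p = 4·59 − 20·6 = 116, so p = 29/34.
Then q = (6 − 20·(29/34))/4 = -47/17.

p = 0.853, q = -2.765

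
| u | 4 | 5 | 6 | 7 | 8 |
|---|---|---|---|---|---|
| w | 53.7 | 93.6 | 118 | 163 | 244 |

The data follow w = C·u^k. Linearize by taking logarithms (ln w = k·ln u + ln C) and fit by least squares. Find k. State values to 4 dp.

With ln wᵢ as the transformed response and ln uᵢ as the regressor:
Σln u = 8.8128, Σ(ln u)² = 15.8331, Σln w = 23.8840, Σln u·ln w = 42.7184.
Equations: 15.8331·k + 8.8128·ln C = 42.7184;  8.8128·k + 5·ln C = 23.8840.
Solving (det = 1.4995): k = 2.07111, ln C = 1.12634.

k = 2.0711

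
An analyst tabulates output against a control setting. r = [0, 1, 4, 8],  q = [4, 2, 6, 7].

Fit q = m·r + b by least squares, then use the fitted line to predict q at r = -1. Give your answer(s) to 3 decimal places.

q̂ = 2.529

Forming AᵀA = [[81, 13]; [13, 4]] and Aᵀq = [82, 19]ᵀ gives AᵀA·[m, b]ᵀ = Aᵀq.
Eliminating b: 4·(row 1) − 13·(row 2) gives 155·m = 4·82 − 13·19 = 81, so m = 81/155.
Then b = (19 − 13·(81/155))/4 = 473/155.
At r = -1: q̂ = (81/155)·(-1) + (473/155)·(1) = 392/155.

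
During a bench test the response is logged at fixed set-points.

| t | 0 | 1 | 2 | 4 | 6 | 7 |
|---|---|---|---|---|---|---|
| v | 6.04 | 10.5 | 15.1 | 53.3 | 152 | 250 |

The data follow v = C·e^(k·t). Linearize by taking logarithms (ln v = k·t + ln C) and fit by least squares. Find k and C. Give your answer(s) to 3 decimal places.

k = 0.539, C = 5.861

Let Y = ln v. Fitting Y = k·t + ln C by least squares:
Σt = 20.0000, Σ(t)² = 106.0000, Σln v = 21.3858, Σt·ln v = 92.4780.
Equations: 106.0000·k + 20.0000·ln C = 92.4780;  20.0000·k + 6·ln C = 21.3858.
Slope k = (n·Σt·ln v − Σt·Σln v)/(n·Σ(t)² − (Σt)²) = (6·92.4780 − 20.0000·21.3858)/236.0000 = 0.53878; ln C = (Σln v − k·Σt)/n = 1.76834, so C = exp(1.76834) = 5.86114.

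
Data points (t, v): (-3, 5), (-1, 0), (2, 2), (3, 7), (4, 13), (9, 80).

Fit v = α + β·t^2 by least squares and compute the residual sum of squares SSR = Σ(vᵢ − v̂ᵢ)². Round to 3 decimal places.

SSR = 5.827

Compute the Gram sums: Σ1 = 6, Σt^2 = 120, Σt^2·t^2 = 6996.
For Mᵀv: Σv = 107, Σt^2·v = 6804.
Normal equations: [[6, 120]; [120, 6996]]·[α, β]ᵀ = [107, 6804]ᵀ.
Determinant 6·6996 − 120² = 27576.
α = (107·6996 − 120·6804)/27576 = -5659/2298; β = (6·6804 − 120·107)/27576 = 1166/1149.
Residuals: -3839/2298, 1109/766, 309/766, 757/2298, -593/766, 607/2298; SSR = 13391/2298.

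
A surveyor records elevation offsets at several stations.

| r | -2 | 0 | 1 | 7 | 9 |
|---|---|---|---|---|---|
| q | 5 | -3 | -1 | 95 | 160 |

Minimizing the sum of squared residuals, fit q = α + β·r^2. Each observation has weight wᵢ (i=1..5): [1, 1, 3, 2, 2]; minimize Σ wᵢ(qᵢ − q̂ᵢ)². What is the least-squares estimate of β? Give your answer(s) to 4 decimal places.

β = 2.0102

Setting ∂/∂α … = 0 gives: 9·α + 267·β = 509;  267·α + 17943·β = 35247.
(Σwᵢ·1 = 9, Σwᵢ·r^2 = 267, Σwᵢ·r^2·r^2 = 17943, Σwᵢ·q = 509, Σwᵢ·r^2·q = 35247.)
det = 9·17943 − 267² = 90198.
α = (509·17943 − 267·35247)/90198 = -46327/15033; β = (9·35247 − 267·509)/90198 = 30220/15033.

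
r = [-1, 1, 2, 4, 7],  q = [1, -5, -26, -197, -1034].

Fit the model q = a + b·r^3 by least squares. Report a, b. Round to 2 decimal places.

From the data, Σ1 = 5, Σr^3 = 415, Σr^3·r^3 = 121811.
And Σq = -1261, Σr^3·q = -367484.
So AᵀA·[a, b]ᵀ = Aᵀq: [[5, 415]; [415, 121811]]·[a, b]ᵀ = [-1261, -367484]ᵀ.
Eliminating b: 121811·(row 1) − 415·(row 2) gives 436830·a = 121811·(-1261) − 415·(-367484) = -1097811, so a = -365937/145610.
Then b = ((-367484) − 415·(-365937/145610))/121811 = -87607/29122.

a = -2.51, b = -3.01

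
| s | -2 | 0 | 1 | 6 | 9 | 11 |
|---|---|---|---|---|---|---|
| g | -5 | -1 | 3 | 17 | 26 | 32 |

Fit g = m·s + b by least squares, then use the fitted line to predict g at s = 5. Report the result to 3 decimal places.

Entries of MᵀM: Σs·s = 243, Σs = 25, Σ1 = 6.
Moment sums: Σs·g = 701, Σg = 72.
MᵀM·[m, b]ᵀ = Mᵀg becomes [[243, 25]; [25, 6]]·[m, b]ᵀ = [701, 72]ᵀ.
Eliminating b: 6·(row 1) − 25·(row 2) gives 833·m = 6·701 − 25·72 = 2406, so m = 2406/833.
Then b = (72 − 25·(2406/833))/6 = -29/833.
At s = 5: ĝ = (2406/833)·(5) + (-29/833)·(1) = 12001/833.

ĝ = 14.407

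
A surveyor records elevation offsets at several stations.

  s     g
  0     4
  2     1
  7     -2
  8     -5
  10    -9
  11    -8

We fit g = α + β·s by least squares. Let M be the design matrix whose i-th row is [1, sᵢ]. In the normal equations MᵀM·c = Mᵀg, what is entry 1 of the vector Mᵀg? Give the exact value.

Entry 1 ↔ basis 1, so (Mᵀg)_{1} = Σᵢ gᵢ = (1)·(4) + (1)·(1) + (1)·(-2) + (1)·(-5) + (1)·(-9) + (1)·(-8) = -19.

-19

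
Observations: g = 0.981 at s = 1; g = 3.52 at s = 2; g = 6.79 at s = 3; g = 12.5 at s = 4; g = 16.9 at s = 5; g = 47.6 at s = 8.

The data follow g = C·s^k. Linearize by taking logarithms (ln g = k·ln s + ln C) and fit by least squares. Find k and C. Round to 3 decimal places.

k = 1.840, C = 0.957

Let Y = ln g. Fitting Y = k·ln s + ln C by least squares:
Σln s = 6.8669, Σ(ln s)² = 10.5236, Σln g = 12.3706, Σln s·ln g = 19.0610.
Equations: 10.5236·k + 6.8669·ln C = 19.0610;  6.8669·k + 6·ln C = 12.3706.
Solving (det = 15.9867): k = 1.84013, ln C = -0.04424, so C = exp(-0.04424) = 0.95672.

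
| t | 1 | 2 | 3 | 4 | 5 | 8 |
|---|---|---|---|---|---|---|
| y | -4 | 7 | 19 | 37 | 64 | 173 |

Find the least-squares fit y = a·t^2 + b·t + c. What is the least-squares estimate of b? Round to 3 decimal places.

From the data, Σt^2·t^2 = 5075, Σt^2·t = 737, Σt^2 = 119, Σt·t = 119, Σt = 23, Σ1 = 6.
Moment sums: Σt^2·y = 13459, Σt·y = 1919, Σy = 296.
So XᵀX·[a, b, c]ᵀ = Xᵀy: [[5075, 737, 119]; [737, 119, 23]; [119, 23, 6]]·[a, b, c]ᵀ = [13459, 1919, 296]ᵀ.
Inverting the 3×3 Gram matrix, [a, b, c]ᵀ = [1028/363, -646/1815, -3309/605]ᵀ.

b = -0.356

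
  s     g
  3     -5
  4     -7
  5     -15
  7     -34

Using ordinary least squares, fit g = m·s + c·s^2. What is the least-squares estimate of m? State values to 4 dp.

Compute the Gram sums: Σs·s = 99, Σs·s^2 = 559, Σs^2·s^2 = 3363.
Moment sums: Σs·g = -356, Σs^2·g = -2198.
Normal equations: [[99, 559]; [559, 3363]]·[m, c]ᵀ = [-356, -2198]ᵀ.
Eliminating c: 3363·(row 1) − 559·(row 2) gives 20456·m = 3363·(-356) − 559·(-2198) = 31454, so m = 15727/10228.
Then c = ((-2198) − 559·(15727/10228))/3363 = -9299/10228.

m = 1.5376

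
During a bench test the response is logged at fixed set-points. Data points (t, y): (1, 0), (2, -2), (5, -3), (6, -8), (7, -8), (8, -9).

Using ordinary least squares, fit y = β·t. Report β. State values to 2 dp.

The normal equations are: 179·β = -195.
(Σt·t = 179, Σt·y = -195.)
β = (-195)/179 = -1.08939.

β = -1.09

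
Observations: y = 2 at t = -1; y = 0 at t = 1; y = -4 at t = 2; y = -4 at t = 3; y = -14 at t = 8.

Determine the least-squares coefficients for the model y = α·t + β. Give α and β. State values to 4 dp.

α = -1.8142, β = 0.7168

Entries of AᵀA: Σt·t = 79, Σt = 13, Σ1 = 5.
For Aᵀy: Σt·y = -134, Σy = -20.
AᵀA·[α, β]ᵀ = Aᵀy becomes [[79, 13]; [13, 5]]·[α, β]ᵀ = [-134, -20]ᵀ.
Δ = 79·5 − 13² = 226.
α = ((-134)·5 − 13·(-20))/226 = -205/113; β = (79·(-20) − 13·(-134))/226 = 81/113.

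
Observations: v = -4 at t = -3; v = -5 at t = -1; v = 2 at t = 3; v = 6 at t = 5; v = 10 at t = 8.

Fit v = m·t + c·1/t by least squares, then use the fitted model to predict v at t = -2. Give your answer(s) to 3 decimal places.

v̂ = -3.745

With design matrix A, AᵀA = [[108, 5]; [5, 18401/14400]] and Aᵀv = [133, 189/20]ᵀ.
det = 108·(18401/14400) − 5² = 45203/400.
m = (133·(18401/14400) − 5·(189/20))/(45203/400) = 1766933/1627308; c = (108·(189/20) − 5·133)/(45203/400) = 142240/45203.
At t = -2: v̂ = (1766933/1627308)·(-2) + (142240/45203)·(-1/2) = -3047093/813654.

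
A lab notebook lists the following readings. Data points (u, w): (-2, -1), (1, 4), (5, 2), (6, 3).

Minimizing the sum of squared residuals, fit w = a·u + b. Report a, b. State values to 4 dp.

a = 0.3415, b = 1.1463

The normal system XᵀX·[a, b]ᵀ = Xᵀw is [[66, 10]; [10, 4]]·[a, b]ᵀ = [34, 8]ᵀ.
Eliminating b: 4·(row 1) − 10·(row 2) gives 164·a = 4·34 − 10·8 = 56, so a = 14/41.
Then b = (8 − 10·(14/41))/4 = 47/41.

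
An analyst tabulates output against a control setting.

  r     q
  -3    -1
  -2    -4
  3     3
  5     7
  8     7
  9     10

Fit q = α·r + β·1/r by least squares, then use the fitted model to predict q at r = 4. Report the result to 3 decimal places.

q̂ = 4.343

XᵀX·[α, β]ᵀ = Xᵀq reads: 192·α + 6·β = 201;  6·α + (70009/129600)·β = 2419/360.
(Σr·r = 192, Σr·1/r = 6, Σ1/r·1/r = 70009/129600, Σr·q = 201, Σ1/r·q = 2419/360.)
Eliminating β: (70009/129600)·(row 1) − 6·(row 2) gives (45709/675)·α = (70009/129600)·201 − 6·(2419/360) = 2948923/43200, so α = 2948923/2925376.
Then β = ((2419/360) − 6·(2948923/2925376))/(70009/129600) = 56790/45709.
At r = 4: q̂ = (2948923/2925376)·(4) + (56790/45709)·(1/4) = 3176083/731344.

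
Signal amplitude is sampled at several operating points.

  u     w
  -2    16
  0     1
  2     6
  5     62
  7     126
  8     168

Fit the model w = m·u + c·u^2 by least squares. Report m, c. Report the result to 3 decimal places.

m = -2.298, c = 2.910

From the data, Σu·u = 146, Σu·u^2 = 980, Σu^2·u^2 = 7154.
Right-hand side: Σu·w = 2516, Σu^2·w = 18564.
XᵀX·[m, c]ᵀ = Xᵀw becomes [[146, 980]; [980, 7154]]·[m, c]ᵀ = [2516, 18564]ᵀ.
Eliminating c: 7154·(row 1) − 980·(row 2) gives 84084·m = 7154·2516 − 980·18564 = -193256, so m = -986/429.
Then c = (18564 − 980·(-986/429))/7154 = 8738/3003.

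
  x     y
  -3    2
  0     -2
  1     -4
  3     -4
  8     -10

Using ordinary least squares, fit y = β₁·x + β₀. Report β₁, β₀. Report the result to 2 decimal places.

β₁ = -1.04, β₀ = -1.72

Sums needed: Σx·x = 83, Σx = 9, Σ1 = 5.
Right-hand side: Σx·y = -102, Σy = -18.
Normal equations: [[83, 9]; [9, 5]]·[β₁, β₀]ᵀ = [-102, -18]ᵀ.
Δ = 83·5 − 9² = 334.
β₁ = ((-102)·5 − 9·(-18))/334 = -174/167; β₀ = (83·(-18) − 9·(-102))/334 = -288/167.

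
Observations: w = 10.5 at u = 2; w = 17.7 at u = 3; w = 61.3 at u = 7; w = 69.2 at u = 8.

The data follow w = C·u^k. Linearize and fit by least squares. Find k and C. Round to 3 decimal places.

k = 1.390, C = 3.946

Let Y = ln w. Fitting Y = k·ln u + ln C by least squares:
Over the data: Σln u = 5.8171, Σ(ln u)² = 9.7980, Σln w = 13.5777, Σln u·ln w = 21.6063.
Normal system: [[9.7980, 5.8171]; [5.8171, 4]]·[k, ln C]ᵀ = [21.6063, 13.5777]ᵀ.
Slope k = (n·Σln u·ln w − Σln u·Σln w)/(n·Σ(ln u)² − (Σln u)²) = (4·21.6063 − 5.8171·13.5777)/5.3534 = 1.39017; ln C = (Σln w − k·Σln u)/n = 1.37273, so C = exp(1.37273) = 3.94612.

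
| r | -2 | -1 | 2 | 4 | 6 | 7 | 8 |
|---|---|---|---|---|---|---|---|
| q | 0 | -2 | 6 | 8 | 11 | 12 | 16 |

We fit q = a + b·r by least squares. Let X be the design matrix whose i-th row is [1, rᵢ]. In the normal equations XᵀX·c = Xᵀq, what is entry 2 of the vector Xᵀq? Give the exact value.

Entry 2 ↔ basis r, so (Xᵀq)_{2} = Σᵢ (r)·qᵢ = (-2)·(0) + (-1)·(-2) + (2)·(6) + (4)·(8) + (6)·(11) + (7)·(12) + (8)·(16) = 324.

324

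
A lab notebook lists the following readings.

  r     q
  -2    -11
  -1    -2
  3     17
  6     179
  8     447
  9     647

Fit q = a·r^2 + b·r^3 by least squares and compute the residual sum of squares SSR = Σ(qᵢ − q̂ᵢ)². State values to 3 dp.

Forming AᵀA = [[12051, 99803]; [99803, 841035]] and Aᵀq = [87566, 739740]ᵀ gives AᵀA·[a, b]ᵀ = Aᵀq.
Determinant 12051·841035 − 99803² = 174673976.
a = (87566·841035 − 99803·739740)/174673976 = -91100205/87336988; b = (12051·739740 − 99803·87566)/174673976 = 87628621/87336988.
Residuals: 26180730/21834247, 2027425/43668494, -30671063/43668494, -3713476/21834247, 1048201/21834247, 1220783/21834247; SSR = 85921507/43668494.

SSR = 1.968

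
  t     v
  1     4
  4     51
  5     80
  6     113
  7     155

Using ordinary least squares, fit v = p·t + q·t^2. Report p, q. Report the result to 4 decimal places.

p = 0.4404, q = 3.0909

With design matrix M, MᵀM = [[127, 749]; [749, 4579]] and Mᵀv = [2371, 14483]ᵀ.
Δ = 127·4579 − 749² = 20532.
p = (2371·4579 − 749·14483)/20532 = 1507/3422; q = (127·14483 − 749·2371)/20532 = 10577/3422.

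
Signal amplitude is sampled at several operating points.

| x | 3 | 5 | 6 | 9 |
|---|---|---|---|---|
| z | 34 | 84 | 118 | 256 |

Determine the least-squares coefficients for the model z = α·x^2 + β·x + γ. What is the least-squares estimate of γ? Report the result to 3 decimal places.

From the data, Σx^2·x^2 = 8563, Σx^2·x = 1097, Σx^2 = 151, Σx·x = 151, Σx = 23, Σ1 = 4.
Moment sums: Σx^2·z = 27390, Σx·z = 3534, Σz = 492.
AᵀA·[α, β, γ]ᵀ = Aᵀz becomes [[8563, 1097, 151]; [1097, 151, 23]; [151, 23, 4]]·[α, β, γ]ᵀ = [27390, 3534, 492]ᵀ.
Inverting the 3×3 Gram matrix, [α, β, γ]ᵀ = [3, 1, 4]ᵀ.

γ = 4.000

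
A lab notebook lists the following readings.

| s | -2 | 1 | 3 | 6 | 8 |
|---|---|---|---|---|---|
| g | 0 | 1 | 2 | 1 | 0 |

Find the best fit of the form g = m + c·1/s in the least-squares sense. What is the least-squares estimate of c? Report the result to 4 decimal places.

c = 0.8106

MᵀM·[m, c]ᵀ = Mᵀg reads: 5·m + (9/8)·c = 4;  (9/8)·m + (809/576)·c = 11/6.
Eliminating c: (809/576)·(row 1) − (9/8)·(row 2) gives (829/144)·m = (809/576)·4 − (9/8)·(11/6) = 32/9, so m = 512/829.
Then c = ((11/6) − (9/8)·(512/829))/(809/576) = 672/829.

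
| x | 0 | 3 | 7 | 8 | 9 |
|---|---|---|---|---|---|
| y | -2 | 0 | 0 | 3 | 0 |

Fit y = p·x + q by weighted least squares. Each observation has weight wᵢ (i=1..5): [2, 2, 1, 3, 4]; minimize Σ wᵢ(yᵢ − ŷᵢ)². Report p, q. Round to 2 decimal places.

The normal system MᵀWM·[p, q]ᵀ = MᵀWy is [[583, 73]; [73, 12]]·[p, q]ᵀ = [72, 5]ᵀ.
Determinant 583·12 − 73² = 1667.
p = (72·12 − 73·5)/1667 = 499/1667; q = (583·5 − 73·72)/1667 = -2341/1667.

p = 0.30, q = -1.40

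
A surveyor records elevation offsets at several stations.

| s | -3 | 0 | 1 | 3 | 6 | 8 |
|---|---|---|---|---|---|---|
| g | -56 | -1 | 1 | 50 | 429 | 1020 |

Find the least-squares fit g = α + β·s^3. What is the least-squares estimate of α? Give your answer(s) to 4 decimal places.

α = -1.9911

The normal system XᵀX·[α, β]ᵀ = Xᵀg is [[6, 729]; [729, 310259]]·[α, β]ᵀ = [1443, 617767]ᵀ.
Eliminating β: 310259·(row 1) − 729·(row 2) gives 1330113·α = 310259·1443 − 729·617767 = -2648406, so α = -882802/443371.
Then β = (617767 − 729·(-882802/443371))/310259 = 884885/443371.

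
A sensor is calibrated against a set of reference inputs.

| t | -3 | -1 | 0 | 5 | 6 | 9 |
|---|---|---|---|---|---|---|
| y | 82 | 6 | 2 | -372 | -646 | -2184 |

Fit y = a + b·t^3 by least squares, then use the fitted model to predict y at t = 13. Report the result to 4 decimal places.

ŷ = -6586.0602

The normal system AᵀA·[a, b]ᵀ = Aᵀy is [[6, 1042]; [1042, 594452]]·[a, b]ᵀ = [-3112, -1780392]ᵀ.
Eliminating b: 594452·(row 1) − 1042·(row 2) gives 2480948·a = 594452·(-3112) − 1042·(-1780392) = 5233840, so a = 1308460/620237.
Then b = ((-1780392) − 1042·(1308460/620237))/594452 = -1859912/620237.
At t = 13: ŷ = (1308460/620237)·(1) + (-1859912/620237)·(2197) = -4084918204/620237.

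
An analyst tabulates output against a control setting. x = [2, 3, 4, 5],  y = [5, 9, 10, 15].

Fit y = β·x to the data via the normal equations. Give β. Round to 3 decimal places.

Sums needed: Σx·x = 54.
For Aᵀy: Σx·y = 152.
AᵀA·[β]ᵀ = Aᵀy becomes [[54]]·[β]ᵀ = [152]ᵀ.
β = 152/54 = 2.81481.

β = 2.815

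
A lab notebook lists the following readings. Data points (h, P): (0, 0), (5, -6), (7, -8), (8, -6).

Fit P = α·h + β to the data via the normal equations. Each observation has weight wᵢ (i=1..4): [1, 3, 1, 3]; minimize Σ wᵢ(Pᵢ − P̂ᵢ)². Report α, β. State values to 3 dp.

The normal equations are: 316·α + 46·β = -290;  46·α + 8·β = -44.
(Σwᵢ·h·h = 316, Σwᵢ·h = 46, Σwᵢ·1 = 8, Σwᵢ·h·P = -290, Σwᵢ·P = -44.)
Eliminating β: 8·(row 1) − 46·(row 2) gives 412·α = 8·(-290) − 46·(-44) = -296, so α = -74/103.
Then β = ((-44) − 46·(-74/103))/8 = -141/103.

α = -0.718, β = -1.369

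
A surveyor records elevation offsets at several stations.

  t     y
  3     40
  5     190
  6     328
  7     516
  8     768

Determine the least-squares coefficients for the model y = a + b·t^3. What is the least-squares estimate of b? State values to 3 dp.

b = 1.499

With design matrix X, XᵀX = [[5, 1223]; [1223, 442803]] and Xᵀy = [1842, 665882]ᵀ.
Determinant 5·442803 − 1223² = 718286.
a = (1842·442803 − 1223·665882)/718286 = 634720/359143; b = (5·665882 − 1223·1842)/718286 = 538322/359143.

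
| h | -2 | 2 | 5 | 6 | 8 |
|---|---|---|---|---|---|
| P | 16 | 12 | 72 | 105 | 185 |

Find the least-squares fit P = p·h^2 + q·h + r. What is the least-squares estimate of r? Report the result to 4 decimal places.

r = 2.2791

Entries of XᵀX: Σh^2·h^2 = 6049, Σh^2·h = 853, Σh^2 = 133, Σh·h = 133, Σh = 19, Σ1 = 5.
For XᵀP: Σh^2·P = 17532, Σh·P = 2462, ΣP = 390.
Inverting the 3×3 Gram matrix, [p, q, r]ᵀ = [118198/39819, -33931/39819, 2327/1021]ᵀ.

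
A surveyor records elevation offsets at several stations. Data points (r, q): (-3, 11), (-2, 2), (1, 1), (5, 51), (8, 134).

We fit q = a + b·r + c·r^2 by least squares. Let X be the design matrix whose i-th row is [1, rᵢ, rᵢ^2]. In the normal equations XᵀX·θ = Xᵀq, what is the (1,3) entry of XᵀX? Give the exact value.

103

Row 1 ↔ basis 1, column 3 ↔ basis r^2, so (XᵀX)_{1,3} = Σᵢ r^2 = (1)·(9) + (1)·(4) + (1)·(1) + (1)·(25) + (1)·(64) = 103.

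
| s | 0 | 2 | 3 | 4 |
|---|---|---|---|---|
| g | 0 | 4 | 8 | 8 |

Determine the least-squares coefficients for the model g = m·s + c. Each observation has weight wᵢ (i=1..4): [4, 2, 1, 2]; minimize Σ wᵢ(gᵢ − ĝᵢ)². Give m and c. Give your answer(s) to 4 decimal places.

With design matrix A, AᵀWA = [[49, 15]; [15, 9]] and AᵀWg = [104, 32]ᵀ.
Δ = 49·9 − 15² = 216.
m = (104·9 − 15·32)/216 = 19/9; c = (49·32 − 15·104)/216 = 1/27.

m = 2.1111, c = 0.0370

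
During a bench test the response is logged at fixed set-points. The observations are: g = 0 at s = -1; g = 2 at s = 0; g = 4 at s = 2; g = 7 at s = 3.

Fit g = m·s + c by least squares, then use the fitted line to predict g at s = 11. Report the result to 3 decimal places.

ĝ = 19.250

The normal equations are: 14·m + 4·c = 29;  4·m + 4·c = 13.
Determinant 14·4 − 4² = 40.
m = (29·4 − 4·13)/40 = 8/5; c = (14·13 − 4·29)/40 = 33/20.
At s = 11: ĝ = (8/5)·(11) + (33/20)·(1) = 77/4.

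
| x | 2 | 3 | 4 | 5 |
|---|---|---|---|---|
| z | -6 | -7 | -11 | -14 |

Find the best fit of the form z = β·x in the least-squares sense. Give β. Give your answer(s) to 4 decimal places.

Sums needed: Σx·x = 54.
Right-hand side: Σx·z = -147.
Hence β = -147 / 54 ≈ -2.72222.

β = -2.7222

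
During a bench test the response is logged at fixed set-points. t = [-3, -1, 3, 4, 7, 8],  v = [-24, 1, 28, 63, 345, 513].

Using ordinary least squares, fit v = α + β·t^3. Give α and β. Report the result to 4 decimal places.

The normal equations are: 6·α + 918·β = 926;  918·α + 385348·β = 386426.
Eliminating β: 385348·(row 1) − 918·(row 2) gives 1469364·α = 385348·926 − 918·386426 = 2093180, so α = 523295/367341.
Then β = (386426 − 918·(523295/367341))/385348 = 122374/122447.

α = 1.4245, β = 0.9994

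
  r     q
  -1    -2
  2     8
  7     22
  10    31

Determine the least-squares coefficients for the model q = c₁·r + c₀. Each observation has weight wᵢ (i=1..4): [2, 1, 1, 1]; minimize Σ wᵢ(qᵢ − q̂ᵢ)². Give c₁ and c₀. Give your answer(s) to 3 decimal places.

c₁ = 2.986, c₀ = 1.249

The normal equations are: 155·c₁ + 17·c₀ = 484;  17·c₁ + 5·c₀ = 57.
(Σwᵢ·r·r = 155, Σwᵢ·r = 17, Σwᵢ·1 = 5, Σwᵢ·r·q = 484, Σwᵢ·q = 57.)
det = 155·5 − 17² = 486.
c₁ = (484·5 − 17·57)/486 = 1451/486; c₀ = (155·57 − 17·484)/486 = 607/486.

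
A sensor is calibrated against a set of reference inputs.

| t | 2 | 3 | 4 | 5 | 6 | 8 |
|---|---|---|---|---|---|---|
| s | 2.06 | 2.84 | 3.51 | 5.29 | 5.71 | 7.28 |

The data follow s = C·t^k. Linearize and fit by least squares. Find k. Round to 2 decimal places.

k = 0.95

Taking logs, ln s = k·ln t + ln C, so regress ln s on ln t.
XᵀX = [[13.7340, 8.6587]; [8.6587, 6]], rhs = [13.3190, 8.4153]ᵀ  (here Σln t = 8.6587, Σ(ln t)² = 13.7340, Σln s = 8.4153, Σln t·ln s = 13.3190).
Solving (det = 7.4309): k = 0.94851, ln C = 0.03374.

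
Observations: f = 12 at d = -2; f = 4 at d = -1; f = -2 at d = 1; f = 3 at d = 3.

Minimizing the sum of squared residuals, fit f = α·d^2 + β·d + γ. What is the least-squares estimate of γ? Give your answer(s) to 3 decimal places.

γ = -0.415

Setting ∂/∂α … = 0 gives: 99·α + 19·β + 15·γ = 77;  19·α + 15·β + 1·γ = -21;  15·α + 1·β + 4·γ = 17.
Solving the 3×3 system (Gaussian elimination) gives α = 1161/796, β = -2563/796, γ = -165/398.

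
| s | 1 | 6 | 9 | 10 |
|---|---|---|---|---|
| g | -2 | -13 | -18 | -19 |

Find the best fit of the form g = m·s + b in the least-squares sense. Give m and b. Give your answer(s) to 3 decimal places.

m = -1.918, b = -0.531

From the data, Σs·s = 218, Σs = 26, Σ1 = 4.
Right-hand side: Σs·g = -432, Σg = -52.
Δ = 218·4 − 26² = 196.
m = ((-432)·4 − 26·(-52))/196 = -94/49; b = (218·(-52) − 26·(-432))/196 = -26/49.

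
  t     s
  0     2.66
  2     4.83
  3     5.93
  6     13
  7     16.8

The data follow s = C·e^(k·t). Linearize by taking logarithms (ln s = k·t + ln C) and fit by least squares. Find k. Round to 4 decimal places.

k = 0.2602

Let Y = ln s. Fitting Y = k·t + ln C by least squares:
AᵀA = [[98.0000, 18.0000]; [18.0000, 5]], rhs = [43.6291, 9.7195]ᵀ  (here Σt = 18.0000, Σ(t)² = 98.0000, Σln s = 9.7195, Σt·ln s = 43.6291).
Slope k = (n·Σt·ln s − Σt·Σln s)/(n·Σ(t)² − (Σt)²) = (5·43.6291 − 18.0000·9.7195)/166.0000 = 0.26021; ln C = (Σln s − k·Σt)/n = 1.00717.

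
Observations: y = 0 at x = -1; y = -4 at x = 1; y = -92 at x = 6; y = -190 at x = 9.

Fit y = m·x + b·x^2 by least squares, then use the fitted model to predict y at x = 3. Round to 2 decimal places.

ŷ = -27.39

With design matrix M, MᵀM = [[119, 945]; [945, 7859]] and Mᵀy = [-2266, -18706]ᵀ.
det = 119·7859 − 945² = 42196.
m = ((-2266)·7859 − 945·(-18706))/42196 = -32831/10549; b = (119·(-18706) − 945·(-2266))/42196 = -3023/1507.
At x = 3: ŷ = (-32831/10549)·(3) + (-3023/1507)·(9) = -288942/10549.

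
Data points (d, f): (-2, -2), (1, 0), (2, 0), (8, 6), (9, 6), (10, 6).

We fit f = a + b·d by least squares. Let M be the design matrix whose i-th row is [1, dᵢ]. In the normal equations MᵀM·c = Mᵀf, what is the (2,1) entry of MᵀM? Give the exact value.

Row 2 ↔ basis d, column 1 ↔ basis 1, so (MᵀM)_{2,1} = Σᵢ d = (-2)·(1) + (1)·(1) + (2)·(1) + (8)·(1) + (9)·(1) + (10)·(1) = 28.

28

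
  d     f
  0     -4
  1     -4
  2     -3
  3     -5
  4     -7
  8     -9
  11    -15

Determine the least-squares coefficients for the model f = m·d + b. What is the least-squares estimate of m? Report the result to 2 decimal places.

Setting ∂/∂m … = 0 gives: 215·m + 29·b = -290;  29·m + 7·b = -47.
(Σd·d = 215, Σd = 29, Σ1 = 7, Σd·f = -290, Σf = -47.)
Δ = 215·7 − 29² = 664.
m = ((-290)·7 − 29·(-47))/664 = -667/664; b = (215·(-47) − 29·(-290))/664 = -1695/664.

m = -1.00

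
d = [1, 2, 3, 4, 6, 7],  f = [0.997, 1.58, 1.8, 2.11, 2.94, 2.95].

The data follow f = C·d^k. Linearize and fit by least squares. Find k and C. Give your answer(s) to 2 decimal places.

k = 0.56, C = 1.01

Let Y = ln f. Fitting Y = k·ln d + ln C by least squares:
Σln d = 6.9157, Σ(ln d)² = 10.6062, Σln f = 3.9491, Σln d·ln f = 6.0353.
Equations: 10.6062·k + 6.9157·ln C = 6.0353;  6.9157·k + 6·ln C = 3.9491.
Solving (det = 15.8099): k = 0.56299, ln C = 0.00927, so C = exp(0.00927) = 1.00932.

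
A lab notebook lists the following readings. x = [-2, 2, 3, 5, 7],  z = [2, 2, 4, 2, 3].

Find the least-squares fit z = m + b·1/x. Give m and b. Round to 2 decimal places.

The normal system AᵀA·[m, b]ᵀ = Aᵀz is [[5, 71/105]; [71/105, 14807/22050]]·[m, b]ᵀ = [13, 227/105]ᵀ.
Determinant 5·(14807/22050) − (71/105)² = 63953/22050.
m = (13·(14807/22050) − (71/105)·(227/105))/(63953/22050) = 160257/63953; b = (5·(227/105) − (71/105)·13)/(63953/22050) = 44520/63953.

m = 2.51, b = 0.70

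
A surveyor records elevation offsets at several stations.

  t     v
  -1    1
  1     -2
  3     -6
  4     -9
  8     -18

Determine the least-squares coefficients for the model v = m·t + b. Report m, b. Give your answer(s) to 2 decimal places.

The normal equations are: 91·m + 15·b = -201;  15·m + 5·b = -34.
Eliminating b: 5·(row 1) − 15·(row 2) gives 230·m = 5·(-201) − 15·(-34) = -495, so m = -99/46.
Then b = ((-34) − 15·(-99/46))/5 = -79/230.

m = -2.15, b = -0.34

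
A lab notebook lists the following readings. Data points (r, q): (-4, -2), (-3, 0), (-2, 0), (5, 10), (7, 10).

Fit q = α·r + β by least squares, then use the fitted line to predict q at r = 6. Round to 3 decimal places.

q̂ = 9.854

Sums needed: Σr·r = 103, Σr = 3, Σ1 = 5.
Moment sums: Σr·q = 128, Σq = 18.
XᵀX·[α, β]ᵀ = Xᵀq becomes [[103, 3]; [3, 5]]·[α, β]ᵀ = [128, 18]ᵀ.
det = 103·5 − 3² = 506.
α = (128·5 − 3·18)/506 = 293/253; β = (103·18 − 3·128)/506 = 735/253.
At r = 6: q̂ = (293/253)·(6) + (735/253)·(1) = 2493/253.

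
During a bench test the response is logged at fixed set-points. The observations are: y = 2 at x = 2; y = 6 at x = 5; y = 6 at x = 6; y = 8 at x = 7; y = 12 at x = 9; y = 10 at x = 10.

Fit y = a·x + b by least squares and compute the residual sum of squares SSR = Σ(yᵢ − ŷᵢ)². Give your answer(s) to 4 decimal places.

Sums needed: Σx·x = 295, Σx = 39, Σ1 = 6.
For Aᵀy: Σx·y = 334, Σy = 44.
Normal equations: [[295, 39]; [39, 6]]·[a, b]ᵀ = [334, 44]ᵀ.
det = 295·6 − 39² = 249.
a = (334·6 − 39·44)/249 = 96/83; b = (295·44 − 39·334)/249 = -46/249.
Residuals: -32/249, 100/249, -188/249, 22/249, 442/249, -344/249; SSR = 1448/249.

SSR = 5.8153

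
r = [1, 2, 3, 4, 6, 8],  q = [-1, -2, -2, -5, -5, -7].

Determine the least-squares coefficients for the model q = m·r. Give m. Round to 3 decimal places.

m = -0.900

Normal-equation sums: Σr·r = 130.
Moment sums: Σr·q = -117.
m = (-117)/130 = -0.9.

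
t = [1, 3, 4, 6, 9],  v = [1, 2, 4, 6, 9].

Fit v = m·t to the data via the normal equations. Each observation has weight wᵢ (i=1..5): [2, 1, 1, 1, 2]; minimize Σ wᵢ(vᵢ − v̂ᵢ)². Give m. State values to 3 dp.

m = 0.987

From the data, Σwᵢ·t·t = 225.
Moment sums: Σwᵢ·t·v = 222.
Normal equations: [[225]]·[m]ᵀ = [222]ᵀ.
m = 222/225 = 0.986667.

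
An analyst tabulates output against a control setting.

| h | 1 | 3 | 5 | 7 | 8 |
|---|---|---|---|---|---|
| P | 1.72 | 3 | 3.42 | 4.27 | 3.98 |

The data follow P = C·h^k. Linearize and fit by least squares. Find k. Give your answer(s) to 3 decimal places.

With ln Pᵢ as the transformed response and ln hᵢ as the regressor:
AᵀA = [[11.9079, 6.7334]; [6.7334, 5]], rhs = [8.8830, 5.7035]ᵀ  (here Σln h = 6.7334, Σ(ln h)² = 11.9079, Σln P = 5.7035, Σln h·ln P = 8.8830).
Solving (det = 14.2007): k = 0.42330, ln C = 0.57065.

k = 0.423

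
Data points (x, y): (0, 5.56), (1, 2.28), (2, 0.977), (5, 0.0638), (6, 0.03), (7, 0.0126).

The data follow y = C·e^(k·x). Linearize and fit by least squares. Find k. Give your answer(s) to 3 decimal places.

k = -0.873

Let Y = ln y. Fitting Y = k·x + ln C by least squares:
XᵀX = [[115.0000, 21.0000]; [21.0000, 6]], rhs = [-64.6401, -8.1161]ᵀ  (here Σx = 21.0000, Σ(x)² = 115.0000, Σln y = -8.1161, Σx·ln y = -64.6401).
Solving (det = 249.0000): k = -0.87310, ln C = 1.70317.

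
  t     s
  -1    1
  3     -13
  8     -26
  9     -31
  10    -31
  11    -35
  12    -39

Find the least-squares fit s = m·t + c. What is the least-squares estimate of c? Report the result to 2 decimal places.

c = -2.78

With design matrix M, MᵀM = [[520, 52]; [52, 7]] and Mᵀs = [-1690, -174]ᵀ.
Δ = 520·7 − 52² = 936.
m = ((-1690)·7 − 52·(-174))/936 = -107/36; c = (520·(-174) − 52·(-1690))/936 = -25/9.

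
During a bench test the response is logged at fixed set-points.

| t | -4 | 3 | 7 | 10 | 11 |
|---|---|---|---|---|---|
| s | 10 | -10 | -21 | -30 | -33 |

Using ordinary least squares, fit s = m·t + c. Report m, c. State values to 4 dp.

m = -2.8579, c = -1.3673

The normal equations are: 295·m + 27·c = -880;  27·m + 5·c = -84.
(Σt·t = 295, Σt = 27, Σ1 = 5, Σt·s = -880, Σs = -84.)
det = 295·5 − 27² = 746.
m = ((-880)·5 − 27·(-84))/746 = -1066/373; c = (295·(-84) − 27·(-880))/746 = -510/373.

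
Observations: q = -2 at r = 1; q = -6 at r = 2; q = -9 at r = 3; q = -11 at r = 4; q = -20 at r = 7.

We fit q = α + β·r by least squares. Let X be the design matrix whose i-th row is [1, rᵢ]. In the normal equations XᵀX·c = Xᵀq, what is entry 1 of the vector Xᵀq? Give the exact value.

Entry 1 ↔ basis 1, so (Xᵀq)_{1} = Σᵢ qᵢ = (1)·(-2) + (1)·(-6) + (1)·(-9) + (1)·(-11) + (1)·(-20) = -48.

-48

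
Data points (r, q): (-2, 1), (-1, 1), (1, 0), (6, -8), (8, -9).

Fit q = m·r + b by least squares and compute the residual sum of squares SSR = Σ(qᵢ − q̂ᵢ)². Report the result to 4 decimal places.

With design matrix A, AᵀA = [[106, 12]; [12, 5]] and Aᵀq = [-123, -15]ᵀ.
Eliminating b: 5·(row 1) − 12·(row 2) gives 386·m = 5·(-123) − 12·(-15) = -435, so m = -435/386.
Then b = ((-15) − 12·(-435/386))/5 = -57/193.
Residuals: -185/193, 65/386, 549/386, -182/193, 60/193; SSR = 1527/386.

SSR = 3.9560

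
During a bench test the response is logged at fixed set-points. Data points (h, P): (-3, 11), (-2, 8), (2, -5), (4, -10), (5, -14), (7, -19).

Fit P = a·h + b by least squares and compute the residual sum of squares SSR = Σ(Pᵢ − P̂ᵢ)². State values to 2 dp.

SSR = 1.24

The normal equations are: 107·a + 13·b = -302;  13·a + 6·b = -29.
(Σh·h = 107, Σh = 13, Σ1 = 6, Σh·P = -302, ΣP = -29.)
Eliminating b: 6·(row 1) − 13·(row 2) gives 473·a = 6·(-302) − 13·(-29) = -1435, so a = -1435/473.
Then b = ((-29) − 13·(-1435/473))/6 = 823/473.
Residuals: 75/473, 91/473, -318/473, 17/43, -270/473, 235/473; SSR = 588/473.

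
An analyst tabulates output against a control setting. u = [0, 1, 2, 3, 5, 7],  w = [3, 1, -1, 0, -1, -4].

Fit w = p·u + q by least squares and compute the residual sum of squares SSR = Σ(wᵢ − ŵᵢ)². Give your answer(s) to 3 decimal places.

Normal-equation sums: Σu·u = 88, Σu = 18, Σ1 = 6.
And Σu·w = -34, Σw = -2.
AᵀA·[p, q]ᵀ = Aᵀw becomes [[88, 18]; [18, 6]]·[p, q]ᵀ = [-34, -2]ᵀ.
Δ = 88·6 − 18² = 204.
p = ((-34)·6 − 18·(-2))/204 = -14/17; q = (88·(-2) − 18·(-34))/204 = 109/51.
Residuals: 44/51, -16/51, -76/51, 1/3, 50/51, -19/51; SSR = 218/51.

SSR = 4.275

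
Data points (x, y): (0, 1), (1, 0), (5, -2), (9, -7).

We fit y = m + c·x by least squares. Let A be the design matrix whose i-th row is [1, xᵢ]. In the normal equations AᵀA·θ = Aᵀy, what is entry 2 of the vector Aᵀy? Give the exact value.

Entry 2 ↔ basis x, so (Aᵀy)_{2} = Σᵢ (x)·yᵢ = (0)·(1) + (1)·(0) + (5)·(-2) + (9)·(-7) = -73.

-73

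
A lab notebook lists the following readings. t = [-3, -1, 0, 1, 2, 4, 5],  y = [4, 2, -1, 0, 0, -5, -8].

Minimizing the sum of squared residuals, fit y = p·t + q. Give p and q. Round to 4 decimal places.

With design matrix M, MᵀM = [[56, 8]; [8, 7]] and Mᵀy = [-74, -8]ᵀ.
Eliminating q: 7·(row 1) − 8·(row 2) gives 328·p = 7·(-74) − 8·(-8) = -454, so p = -227/164.
Then q = ((-8) − 8·(-227/164))/7 = 18/41.

p = -1.3841, q = 0.4390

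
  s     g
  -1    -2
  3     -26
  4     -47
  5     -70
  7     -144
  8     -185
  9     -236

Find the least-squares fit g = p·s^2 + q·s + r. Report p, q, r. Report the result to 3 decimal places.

p = -2.918, q = -0.017, r = 0.779

XᵀX·[p, q, r]ᵀ = Xᵀg reads: 14021·p + 1799·q + 245·r = -40750;  1799·p + 245·q + 35·r = -5226;  245·p + 35·q + 7·r = -710.
Inverting the 3×3 Gram matrix, [p, q, r]ᵀ = [-674/231, -4/231, 60/77]ᵀ.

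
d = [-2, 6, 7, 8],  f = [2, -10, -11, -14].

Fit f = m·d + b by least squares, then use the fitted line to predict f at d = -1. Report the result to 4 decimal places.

f̂ = 0.5697

Setting ∂/∂m … = 0 gives: 153·m + 19·b = -253;  19·m + 4·b = -33.
(Σd·d = 153, Σd = 19, Σ1 = 4, Σd·f = -253, Σf = -33.)
Eliminating b: 4·(row 1) − 19·(row 2) gives 251·m = 4·(-253) − 19·(-33) = -385, so m = -385/251.
Then b = ((-33) − 19·(-385/251))/4 = -242/251.
At d = -1: f̂ = (-385/251)·(-1) + (-242/251)·(1) = 143/251.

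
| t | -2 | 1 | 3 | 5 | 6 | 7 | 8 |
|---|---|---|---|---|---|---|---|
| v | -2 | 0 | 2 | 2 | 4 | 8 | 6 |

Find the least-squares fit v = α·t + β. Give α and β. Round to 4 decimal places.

α = 0.8947, β = -0.7218

Normal-equation sums: Σt·t = 188, Σt = 28, Σ1 = 7.
For Mᵀv: Σt·v = 148, Σv = 20.
MᵀM·[α, β]ᵀ = Mᵀv becomes [[188, 28]; [28, 7]]·[α, β]ᵀ = [148, 20]ᵀ.
Eliminating β: 7·(row 1) − 28·(row 2) gives 532·α = 7·148 − 28·20 = 476, so α = 17/19.
Then β = (20 − 28·(17/19))/7 = -96/133.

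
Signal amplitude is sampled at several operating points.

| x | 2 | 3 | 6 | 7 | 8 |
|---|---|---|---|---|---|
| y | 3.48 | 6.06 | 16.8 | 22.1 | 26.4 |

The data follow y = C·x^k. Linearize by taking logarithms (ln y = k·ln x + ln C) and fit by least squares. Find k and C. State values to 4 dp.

Let Y = ln y. Fitting Y = k·ln x + ln C by least squares:
Sums: Σln x = 7.6089, Σ(ln x)² = 13.0084, Σln y = 12.2391, Σln x·ln y = 20.7295.
Normal system: [[13.0084, 7.6089]; [7.6089, 5]]·[k, ln C]ᵀ = [20.7295, 12.2391]ᵀ.
Slope k = (n·Σln x·ln y − Σln x·Σln y)/(n·Σ(ln x)² − (Σln x)²) = (5·20.7295 − 7.6089·12.2391)/7.1473 = 1.47215; ln C = (Σln y − k·Σln x)/n = 0.20753, so C = exp(0.20753) = 1.23064.

k = 1.4721, C = 1.2306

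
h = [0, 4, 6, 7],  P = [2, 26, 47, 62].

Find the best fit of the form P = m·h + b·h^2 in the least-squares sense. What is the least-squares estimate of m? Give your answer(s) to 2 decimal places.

m = 3.19

The normal system MᵀM·[m, b]ᵀ = MᵀP is [[101, 623]; [623, 3953]]·[m, b]ᵀ = [820, 5146]ᵀ.
Δ = 101·3953 − 623² = 11124.
m = (820·3953 − 623·5146)/11124 = 5917/1854; b = (101·5146 − 623·820)/11124 = 1481/1854.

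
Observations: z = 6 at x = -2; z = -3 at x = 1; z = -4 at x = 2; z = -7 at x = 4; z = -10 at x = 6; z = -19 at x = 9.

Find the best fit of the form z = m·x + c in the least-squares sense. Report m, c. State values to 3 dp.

m = -2.106, c = 0.854

Setting ∂/∂m … = 0 gives: 142·m + 20·c = -282;  20·m + 6·c = -37.
(Σx·x = 142, Σx = 20, Σ1 = 6, Σx·z = -282, Σz = -37.)
det = 142·6 − 20² = 452.
m = ((-282)·6 − 20·(-37))/452 = -238/113; c = (142·(-37) − 20·(-282))/452 = 193/226.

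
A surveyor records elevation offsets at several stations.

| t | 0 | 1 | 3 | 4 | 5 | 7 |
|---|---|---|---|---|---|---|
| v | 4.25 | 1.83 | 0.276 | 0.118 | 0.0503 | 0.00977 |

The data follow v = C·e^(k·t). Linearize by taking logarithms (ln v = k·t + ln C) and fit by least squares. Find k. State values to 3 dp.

Let Y = ln v. Fitting Y = k·t + ln C by least squares:
Σt = 20.0000, Σ(t)² = 100.0000, Σln v = -8.9914, Σt·ln v = -59.1539.
Normal system: [[100.0000, 20.0000]; [20.0000, 6]]·[k, ln C]ᵀ = [-59.1539, -8.9914]ᵀ.
Slope k = (n·Σt·ln v − Σt·Σln v)/(n·Σ(t)² − (Σt)²) = (6·-59.1539 − 20.0000·-8.9914)/200.0000 = -0.87548; ln C = (Σln v − k·Σt)/n = 1.41970.

k = -0.875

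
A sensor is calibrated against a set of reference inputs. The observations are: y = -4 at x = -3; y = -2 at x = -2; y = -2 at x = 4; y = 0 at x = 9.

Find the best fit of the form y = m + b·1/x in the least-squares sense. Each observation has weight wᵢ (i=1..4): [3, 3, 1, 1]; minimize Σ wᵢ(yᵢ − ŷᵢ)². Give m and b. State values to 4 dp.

The normal system AᵀWA·[m, b]ᵀ = AᵀWy is [[8, -77/36]; [-77/36, 1501/1296]]·[m, b]ᵀ = [-20, 13/2]ᵀ.
Determinant 8·(1501/1296) − (-77/36)² = 6079/1296.
m = ((-20)·(1501/1296) − (-77/36)·(13/2))/(6079/1296) = -12002/6079; b = (8·(13/2) − (-77/36)·(-20))/(6079/1296) = 11952/6079.

m = -1.9743, b = 1.9661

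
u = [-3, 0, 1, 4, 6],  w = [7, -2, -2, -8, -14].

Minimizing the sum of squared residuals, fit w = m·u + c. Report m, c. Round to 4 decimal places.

m = -2.2073, c = -0.2683

AᵀA·[m, c]ᵀ = Aᵀw reads: 62·m + 8·c = -139;  8·m + 5·c = -19.
(Σu·u = 62, Σu = 8, Σ1 = 5, Σu·w = -139, Σw = -19.)
Eliminating c: 5·(row 1) − 8·(row 2) gives 246·m = 5·(-139) − 8·(-19) = -543, so m = -181/82.
Then c = ((-19) − 8·(-181/82))/5 = -11/41.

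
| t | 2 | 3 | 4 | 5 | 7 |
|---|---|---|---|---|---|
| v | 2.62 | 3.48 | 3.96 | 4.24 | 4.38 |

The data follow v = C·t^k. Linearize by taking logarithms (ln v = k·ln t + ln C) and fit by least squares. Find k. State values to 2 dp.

With ln vᵢ as the transformed response and ln tᵢ as the regressor:
Over the data: Σln t = 6.7334, Σ(ln t)² = 9.9861, Σln v = 6.5081, Σln t·ln v = 9.1446.
Normal system: [[9.9861, 6.7334]; [6.7334, 5]]·[k, ln C]ᵀ = [9.1446, 6.5081]ᵀ.
Slope k = (n·Σln t·ln v − Σln t·Σln v)/(n·Σ(ln t)² − (Σln t)²) = (5·9.1446 − 6.7334·6.5081)/4.5917 = 0.41419; ln C = (Σln v − k·Σln t)/n = 0.74383.

k = 0.41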